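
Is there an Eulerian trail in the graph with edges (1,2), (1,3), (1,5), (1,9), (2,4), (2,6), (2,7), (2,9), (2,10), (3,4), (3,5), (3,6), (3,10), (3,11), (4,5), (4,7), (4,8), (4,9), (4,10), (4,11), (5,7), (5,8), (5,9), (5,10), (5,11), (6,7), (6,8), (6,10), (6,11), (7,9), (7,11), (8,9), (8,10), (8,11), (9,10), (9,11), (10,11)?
Yes — and in fact it has an Eulerian circuit (the graph is connected and all 11 vertices have even degree)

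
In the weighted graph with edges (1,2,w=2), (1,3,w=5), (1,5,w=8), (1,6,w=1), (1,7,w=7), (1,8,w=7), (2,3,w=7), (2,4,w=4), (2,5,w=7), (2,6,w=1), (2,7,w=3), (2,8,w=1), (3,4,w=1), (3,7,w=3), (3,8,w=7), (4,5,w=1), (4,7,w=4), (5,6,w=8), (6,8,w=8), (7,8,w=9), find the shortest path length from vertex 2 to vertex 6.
1 (path: 2 -> 6; weights 1 = 1)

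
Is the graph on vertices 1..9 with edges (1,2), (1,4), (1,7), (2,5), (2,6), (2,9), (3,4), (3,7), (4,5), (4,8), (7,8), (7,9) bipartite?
Yes. Partition: {1, 3, 5, 6, 8, 9}, {2, 4, 7}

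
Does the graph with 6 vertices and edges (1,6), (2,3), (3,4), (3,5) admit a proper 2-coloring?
Yes. Partition: {1, 2, 4, 5}, {3, 6}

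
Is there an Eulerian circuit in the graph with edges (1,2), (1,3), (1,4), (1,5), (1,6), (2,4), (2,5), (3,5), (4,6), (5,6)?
No (4 vertices have odd degree: {1, 2, 4, 6}; Eulerian circuit requires 0)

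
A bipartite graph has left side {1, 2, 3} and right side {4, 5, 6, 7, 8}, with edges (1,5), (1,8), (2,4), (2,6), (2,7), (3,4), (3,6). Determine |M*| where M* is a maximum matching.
3 (matching: (1,8), (2,7), (3,6); upper bound min(|L|,|R|) = min(3,5) = 3)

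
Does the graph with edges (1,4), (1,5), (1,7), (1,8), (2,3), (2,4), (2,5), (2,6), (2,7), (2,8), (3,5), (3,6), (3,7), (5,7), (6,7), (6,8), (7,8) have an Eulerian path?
Yes — and in fact it has an Eulerian circuit (the graph is connected and all 8 vertices have even degree)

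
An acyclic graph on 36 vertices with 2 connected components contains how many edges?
34 (Each of the 2 component trees on V_i vertices has V_i - 1 edges; summing gives V - C = 36 - 2 = 34)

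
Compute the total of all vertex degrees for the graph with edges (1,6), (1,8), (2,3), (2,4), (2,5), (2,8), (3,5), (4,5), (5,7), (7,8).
20 (handshake: sum of degrees = 2|E| = 2 x 10 = 20)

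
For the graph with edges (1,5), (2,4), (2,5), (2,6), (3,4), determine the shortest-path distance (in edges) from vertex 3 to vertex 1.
4 (path: 3 -> 4 -> 2 -> 5 -> 1, 4 edges)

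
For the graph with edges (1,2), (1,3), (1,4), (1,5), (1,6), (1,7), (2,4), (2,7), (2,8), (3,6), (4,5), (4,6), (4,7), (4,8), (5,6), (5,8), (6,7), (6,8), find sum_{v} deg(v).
36 (handshake: sum of degrees = 2|E| = 2 x 18 = 36)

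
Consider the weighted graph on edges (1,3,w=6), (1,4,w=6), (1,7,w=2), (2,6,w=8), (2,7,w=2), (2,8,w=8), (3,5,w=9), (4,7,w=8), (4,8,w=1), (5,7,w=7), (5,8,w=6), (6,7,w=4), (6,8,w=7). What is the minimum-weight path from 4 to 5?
7 (path: 4 -> 8 -> 5; weights 1 + 6 = 7)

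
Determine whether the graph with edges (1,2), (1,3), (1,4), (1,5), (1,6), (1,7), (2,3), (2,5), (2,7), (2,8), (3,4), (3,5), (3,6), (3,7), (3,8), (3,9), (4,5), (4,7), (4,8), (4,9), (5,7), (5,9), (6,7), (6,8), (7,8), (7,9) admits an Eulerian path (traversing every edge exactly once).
Yes (the graph is connected and exactly 2 vertices have odd degree: {2, 8}; any Eulerian path must start and end at those)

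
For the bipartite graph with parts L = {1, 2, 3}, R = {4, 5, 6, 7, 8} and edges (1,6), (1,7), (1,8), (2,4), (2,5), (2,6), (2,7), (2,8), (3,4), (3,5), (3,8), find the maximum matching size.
3 (matching: (1,6), (2,7), (3,8); upper bound min(|L|,|R|) = min(3,5) = 3)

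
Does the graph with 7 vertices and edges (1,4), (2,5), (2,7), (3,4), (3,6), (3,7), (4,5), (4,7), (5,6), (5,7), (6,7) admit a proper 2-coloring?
No (odd cycle of length 3: 7 -> 4 -> 5 -> 7)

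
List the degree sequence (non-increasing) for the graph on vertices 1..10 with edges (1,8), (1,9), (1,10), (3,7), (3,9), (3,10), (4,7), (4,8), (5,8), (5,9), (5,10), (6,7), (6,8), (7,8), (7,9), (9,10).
[5, 5, 5, 4, 3, 3, 3, 2, 2, 0] (degrees: deg(1)=3, deg(2)=0, deg(3)=3, deg(4)=2, deg(5)=3, deg(6)=2, deg(7)=5, deg(8)=5, deg(9)=5, deg(10)=4)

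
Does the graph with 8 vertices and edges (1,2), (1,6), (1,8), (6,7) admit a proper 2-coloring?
Yes. Partition: {1, 3, 4, 5, 7}, {2, 6, 8}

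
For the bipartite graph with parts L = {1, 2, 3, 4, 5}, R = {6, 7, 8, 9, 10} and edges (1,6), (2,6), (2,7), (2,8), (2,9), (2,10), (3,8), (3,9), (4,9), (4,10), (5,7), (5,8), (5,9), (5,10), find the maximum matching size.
5 (matching: (1,6), (2,10), (3,8), (4,9), (5,7); upper bound min(|L|,|R|) = min(5,5) = 5)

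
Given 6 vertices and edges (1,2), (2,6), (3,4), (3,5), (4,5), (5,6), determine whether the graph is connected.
Yes (BFS from 1 visits [1, 2, 6, 5, 3, 4] — all 6 vertices reached)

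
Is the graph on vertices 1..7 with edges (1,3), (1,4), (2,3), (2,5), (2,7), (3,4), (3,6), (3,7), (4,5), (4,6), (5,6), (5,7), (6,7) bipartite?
No (odd cycle of length 3: 4 -> 1 -> 3 -> 4)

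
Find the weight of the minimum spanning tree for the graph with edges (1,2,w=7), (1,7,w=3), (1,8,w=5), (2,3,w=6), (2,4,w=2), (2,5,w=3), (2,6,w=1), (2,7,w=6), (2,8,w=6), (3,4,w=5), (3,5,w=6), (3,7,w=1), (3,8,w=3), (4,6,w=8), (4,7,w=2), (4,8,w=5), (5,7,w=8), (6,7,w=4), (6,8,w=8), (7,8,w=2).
14 (MST edges: (1,7,w=3), (2,4,w=2), (2,5,w=3), (2,6,w=1), (3,7,w=1), (4,7,w=2), (7,8,w=2); sum of weights 3 + 2 + 3 + 1 + 1 + 2 + 2 = 14)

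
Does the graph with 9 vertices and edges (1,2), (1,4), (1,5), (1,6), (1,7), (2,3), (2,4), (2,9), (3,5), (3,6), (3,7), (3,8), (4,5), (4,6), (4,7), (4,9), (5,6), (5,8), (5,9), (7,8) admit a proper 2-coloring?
No (odd cycle of length 3: 4 -> 1 -> 5 -> 4)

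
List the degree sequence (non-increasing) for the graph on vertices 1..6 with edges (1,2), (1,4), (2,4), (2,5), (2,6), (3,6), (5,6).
[4, 3, 2, 2, 2, 1] (degrees: deg(1)=2, deg(2)=4, deg(3)=1, deg(4)=2, deg(5)=2, deg(6)=3)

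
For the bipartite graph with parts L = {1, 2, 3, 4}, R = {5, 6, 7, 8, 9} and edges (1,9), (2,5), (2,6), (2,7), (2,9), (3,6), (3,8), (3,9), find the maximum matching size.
3 (matching: (1,9), (2,7), (3,8); upper bound min(|L|,|R|) = min(4,5) = 4)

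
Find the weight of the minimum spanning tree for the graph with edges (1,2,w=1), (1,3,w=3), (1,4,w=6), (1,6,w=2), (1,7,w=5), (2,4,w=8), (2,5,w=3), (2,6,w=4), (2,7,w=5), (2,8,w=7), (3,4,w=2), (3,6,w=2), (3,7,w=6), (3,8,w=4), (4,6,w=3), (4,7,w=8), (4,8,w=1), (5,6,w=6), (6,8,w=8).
16 (MST edges: (1,2,w=1), (1,6,w=2), (1,7,w=5), (2,5,w=3), (3,4,w=2), (3,6,w=2), (4,8,w=1); sum of weights 1 + 2 + 5 + 3 + 2 + 2 + 1 = 16)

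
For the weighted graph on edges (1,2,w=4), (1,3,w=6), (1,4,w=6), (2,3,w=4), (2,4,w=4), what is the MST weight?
12 (MST edges: (1,2,w=4), (2,3,w=4), (2,4,w=4); sum of weights 4 + 4 + 4 = 12)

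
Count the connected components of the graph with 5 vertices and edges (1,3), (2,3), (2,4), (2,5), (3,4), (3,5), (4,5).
1 (components: {1, 2, 3, 4, 5})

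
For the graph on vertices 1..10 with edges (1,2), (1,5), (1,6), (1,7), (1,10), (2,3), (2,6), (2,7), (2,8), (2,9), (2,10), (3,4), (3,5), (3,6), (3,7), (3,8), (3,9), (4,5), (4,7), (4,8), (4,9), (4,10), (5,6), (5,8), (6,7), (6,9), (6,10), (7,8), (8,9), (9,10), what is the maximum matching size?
5 (matching: (1,7), (2,9), (3,8), (4,10), (5,6); upper bound floor(n/2) = floor(10/2) = 5)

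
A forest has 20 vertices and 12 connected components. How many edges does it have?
8 (Each of the 12 component trees on V_i vertices has V_i - 1 edges; summing gives V - C = 20 - 12 = 8)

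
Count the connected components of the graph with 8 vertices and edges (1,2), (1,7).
6 (components: {1, 2, 7}, {3}, {4}, {5}, {6}, {8})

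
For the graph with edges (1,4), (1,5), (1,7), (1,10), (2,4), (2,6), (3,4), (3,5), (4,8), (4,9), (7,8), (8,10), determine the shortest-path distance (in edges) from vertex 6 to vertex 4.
2 (path: 6 -> 2 -> 4, 2 edges)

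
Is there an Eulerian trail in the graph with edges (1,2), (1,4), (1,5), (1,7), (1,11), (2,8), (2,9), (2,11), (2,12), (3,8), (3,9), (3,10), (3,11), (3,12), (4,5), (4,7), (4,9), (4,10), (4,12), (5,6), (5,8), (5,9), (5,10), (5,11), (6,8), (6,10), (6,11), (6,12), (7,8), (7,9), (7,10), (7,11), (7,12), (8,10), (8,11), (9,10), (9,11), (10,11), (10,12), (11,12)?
No (10 vertices have odd degree: {1, 2, 3, 5, 6, 7, 8, 9, 10, 12}; Eulerian path requires 0 or 2)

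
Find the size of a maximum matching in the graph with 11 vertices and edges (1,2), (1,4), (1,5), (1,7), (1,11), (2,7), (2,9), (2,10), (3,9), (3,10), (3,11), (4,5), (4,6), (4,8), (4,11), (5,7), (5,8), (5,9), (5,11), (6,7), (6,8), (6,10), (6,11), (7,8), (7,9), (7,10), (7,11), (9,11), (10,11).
5 (matching: (1,7), (2,10), (3,9), (4,11), (6,8); upper bound floor(n/2) = floor(11/2) = 5)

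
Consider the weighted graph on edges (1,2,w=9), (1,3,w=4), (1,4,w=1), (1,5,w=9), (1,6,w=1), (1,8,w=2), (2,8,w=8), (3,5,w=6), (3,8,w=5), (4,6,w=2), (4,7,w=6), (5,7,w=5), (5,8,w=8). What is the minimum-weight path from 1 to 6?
1 (path: 1 -> 6; weights 1 = 1)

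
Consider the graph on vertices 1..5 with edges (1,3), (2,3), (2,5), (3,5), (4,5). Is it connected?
Yes (BFS from 1 visits [1, 3, 2, 5, 4] — all 5 vertices reached)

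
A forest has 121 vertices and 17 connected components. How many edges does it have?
104 (Each of the 17 component trees on V_i vertices has V_i - 1 edges; summing gives V - C = 121 - 17 = 104)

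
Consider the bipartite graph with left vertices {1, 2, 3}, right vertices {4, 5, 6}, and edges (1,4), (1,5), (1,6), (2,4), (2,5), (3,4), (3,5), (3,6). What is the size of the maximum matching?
3 (matching: (1,6), (2,5), (3,4); upper bound min(|L|,|R|) = min(3,3) = 3)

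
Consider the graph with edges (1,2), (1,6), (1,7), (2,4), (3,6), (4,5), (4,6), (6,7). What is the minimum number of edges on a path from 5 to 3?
3 (path: 5 -> 4 -> 6 -> 3, 3 edges)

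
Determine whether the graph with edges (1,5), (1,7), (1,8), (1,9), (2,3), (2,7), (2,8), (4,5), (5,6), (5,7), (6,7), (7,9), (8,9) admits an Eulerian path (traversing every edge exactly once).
No (6 vertices have odd degree: {2, 3, 4, 7, 8, 9}; Eulerian path requires 0 or 2)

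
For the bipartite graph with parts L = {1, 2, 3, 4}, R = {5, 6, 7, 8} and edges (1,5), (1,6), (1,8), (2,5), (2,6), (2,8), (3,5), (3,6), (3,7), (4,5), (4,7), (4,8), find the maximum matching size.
4 (matching: (1,8), (2,6), (3,7), (4,5); upper bound min(|L|,|R|) = min(4,4) = 4)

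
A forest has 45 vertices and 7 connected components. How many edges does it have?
38 (Each of the 7 component trees on V_i vertices has V_i - 1 edges; summing gives V - C = 45 - 7 = 38)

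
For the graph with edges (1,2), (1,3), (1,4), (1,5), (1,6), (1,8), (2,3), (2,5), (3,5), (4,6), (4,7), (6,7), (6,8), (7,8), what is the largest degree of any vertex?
6 (attained at vertex 1)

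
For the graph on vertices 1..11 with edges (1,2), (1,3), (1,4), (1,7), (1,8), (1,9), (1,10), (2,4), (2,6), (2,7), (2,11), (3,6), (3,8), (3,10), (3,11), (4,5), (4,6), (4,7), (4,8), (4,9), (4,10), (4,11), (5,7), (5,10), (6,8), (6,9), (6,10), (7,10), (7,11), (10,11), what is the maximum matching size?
5 (matching: (1,9), (2,11), (3,10), (4,8), (5,7); upper bound floor(n/2) = floor(11/2) = 5)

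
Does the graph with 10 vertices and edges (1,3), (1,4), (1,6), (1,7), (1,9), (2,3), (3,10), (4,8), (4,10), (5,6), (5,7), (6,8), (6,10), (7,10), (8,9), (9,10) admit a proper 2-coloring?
Yes. Partition: {1, 2, 5, 8, 10}, {3, 4, 6, 7, 9}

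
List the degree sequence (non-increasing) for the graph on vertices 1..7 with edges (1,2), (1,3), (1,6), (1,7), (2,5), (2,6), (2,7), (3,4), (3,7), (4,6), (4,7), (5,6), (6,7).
[5, 5, 4, 4, 3, 3, 2] (degrees: deg(1)=4, deg(2)=4, deg(3)=3, deg(4)=3, deg(5)=2, deg(6)=5, deg(7)=5)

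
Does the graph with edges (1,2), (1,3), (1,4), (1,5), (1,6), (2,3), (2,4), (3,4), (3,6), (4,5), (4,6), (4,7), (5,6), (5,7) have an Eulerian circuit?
No (2 vertices have odd degree: {1, 2}; Eulerian circuit requires 0)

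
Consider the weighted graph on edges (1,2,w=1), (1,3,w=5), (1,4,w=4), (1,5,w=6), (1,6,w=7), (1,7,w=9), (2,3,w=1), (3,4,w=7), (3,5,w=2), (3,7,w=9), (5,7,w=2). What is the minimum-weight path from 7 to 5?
2 (path: 7 -> 5; weights 2 = 2)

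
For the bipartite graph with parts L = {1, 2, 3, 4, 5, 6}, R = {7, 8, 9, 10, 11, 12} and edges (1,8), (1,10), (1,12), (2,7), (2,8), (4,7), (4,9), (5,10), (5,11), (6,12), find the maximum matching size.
5 (matching: (1,10), (2,8), (4,9), (5,11), (6,12); upper bound min(|L|,|R|) = min(6,6) = 6)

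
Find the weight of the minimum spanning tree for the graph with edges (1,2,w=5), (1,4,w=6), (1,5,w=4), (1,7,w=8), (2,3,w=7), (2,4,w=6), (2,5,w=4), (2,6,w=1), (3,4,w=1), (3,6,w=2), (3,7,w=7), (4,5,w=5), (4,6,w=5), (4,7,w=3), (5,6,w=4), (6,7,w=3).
15 (MST edges: (1,5,w=4), (2,5,w=4), (2,6,w=1), (3,4,w=1), (3,6,w=2), (4,7,w=3); sum of weights 4 + 4 + 1 + 1 + 2 + 3 = 15)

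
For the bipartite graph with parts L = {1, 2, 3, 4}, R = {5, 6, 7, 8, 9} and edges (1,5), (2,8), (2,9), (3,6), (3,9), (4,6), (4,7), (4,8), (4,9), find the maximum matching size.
4 (matching: (1,5), (2,8), (3,9), (4,7); upper bound min(|L|,|R|) = min(4,5) = 4)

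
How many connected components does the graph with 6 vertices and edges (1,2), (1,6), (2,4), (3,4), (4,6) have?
2 (components: {1, 2, 3, 4, 6}, {5})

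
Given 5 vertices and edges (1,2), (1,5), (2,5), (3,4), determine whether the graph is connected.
No, it has 2 components: {1, 2, 5}, {3, 4}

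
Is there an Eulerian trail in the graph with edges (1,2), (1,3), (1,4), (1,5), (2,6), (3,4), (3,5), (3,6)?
Yes — and in fact it has an Eulerian circuit (the graph is connected and all 6 vertices have even degree)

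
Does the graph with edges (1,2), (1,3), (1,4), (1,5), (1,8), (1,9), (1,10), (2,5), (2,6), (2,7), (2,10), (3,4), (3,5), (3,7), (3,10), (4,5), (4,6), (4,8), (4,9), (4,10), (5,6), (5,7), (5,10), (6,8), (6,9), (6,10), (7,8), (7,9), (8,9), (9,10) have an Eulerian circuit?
No (8 vertices have odd degree: {1, 2, 3, 4, 5, 7, 8, 10}; Eulerian circuit requires 0)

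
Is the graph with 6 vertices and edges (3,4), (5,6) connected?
No, it has 4 components: {1}, {2}, {3, 4}, {5, 6}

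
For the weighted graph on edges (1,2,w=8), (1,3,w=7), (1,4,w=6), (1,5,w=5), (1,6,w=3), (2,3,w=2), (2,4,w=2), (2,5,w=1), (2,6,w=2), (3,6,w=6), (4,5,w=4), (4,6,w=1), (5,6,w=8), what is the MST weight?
9 (MST edges: (1,6,w=3), (2,3,w=2), (2,4,w=2), (2,5,w=1), (4,6,w=1); sum of weights 3 + 2 + 2 + 1 + 1 = 9)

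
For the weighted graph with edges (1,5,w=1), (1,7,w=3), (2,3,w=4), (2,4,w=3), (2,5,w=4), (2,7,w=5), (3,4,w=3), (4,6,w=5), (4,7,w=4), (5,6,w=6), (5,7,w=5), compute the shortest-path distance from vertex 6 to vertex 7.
9 (path: 6 -> 4 -> 7; weights 5 + 4 = 9)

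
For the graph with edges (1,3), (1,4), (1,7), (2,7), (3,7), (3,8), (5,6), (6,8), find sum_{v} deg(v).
16 (handshake: sum of degrees = 2|E| = 2 x 8 = 16)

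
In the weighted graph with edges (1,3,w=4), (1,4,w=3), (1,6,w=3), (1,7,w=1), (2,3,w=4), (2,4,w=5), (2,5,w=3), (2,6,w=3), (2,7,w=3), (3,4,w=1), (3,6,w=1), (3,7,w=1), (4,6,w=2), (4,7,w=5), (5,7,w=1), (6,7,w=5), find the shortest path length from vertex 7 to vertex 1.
1 (path: 7 -> 1; weights 1 = 1)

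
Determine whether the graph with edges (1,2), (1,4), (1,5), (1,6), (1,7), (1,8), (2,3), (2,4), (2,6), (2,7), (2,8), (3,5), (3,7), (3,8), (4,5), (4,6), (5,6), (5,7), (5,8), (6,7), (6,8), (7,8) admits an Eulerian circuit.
Yes (the graph is connected and all 8 vertices have even degree)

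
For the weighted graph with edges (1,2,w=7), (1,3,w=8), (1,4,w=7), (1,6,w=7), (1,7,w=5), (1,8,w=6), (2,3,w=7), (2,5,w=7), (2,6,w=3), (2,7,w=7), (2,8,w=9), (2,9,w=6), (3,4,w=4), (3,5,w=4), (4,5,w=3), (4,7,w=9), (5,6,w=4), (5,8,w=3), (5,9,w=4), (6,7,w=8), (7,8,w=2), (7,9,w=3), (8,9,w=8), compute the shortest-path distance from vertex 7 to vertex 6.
8 (path: 7 -> 6; weights 8 = 8)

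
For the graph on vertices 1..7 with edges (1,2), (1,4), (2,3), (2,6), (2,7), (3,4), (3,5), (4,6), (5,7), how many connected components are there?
1 (components: {1, 2, 3, 4, 5, 6, 7})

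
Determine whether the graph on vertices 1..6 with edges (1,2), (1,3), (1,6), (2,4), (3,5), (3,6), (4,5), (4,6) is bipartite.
No (odd cycle of length 3: 6 -> 1 -> 3 -> 6)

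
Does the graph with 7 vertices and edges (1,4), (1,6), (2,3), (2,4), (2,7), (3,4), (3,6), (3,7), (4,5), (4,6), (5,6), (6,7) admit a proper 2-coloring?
No (odd cycle of length 3: 6 -> 1 -> 4 -> 6)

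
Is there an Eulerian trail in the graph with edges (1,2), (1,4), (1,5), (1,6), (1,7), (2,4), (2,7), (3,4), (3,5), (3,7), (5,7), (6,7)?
No (6 vertices have odd degree: {1, 2, 3, 4, 5, 7}; Eulerian path requires 0 or 2)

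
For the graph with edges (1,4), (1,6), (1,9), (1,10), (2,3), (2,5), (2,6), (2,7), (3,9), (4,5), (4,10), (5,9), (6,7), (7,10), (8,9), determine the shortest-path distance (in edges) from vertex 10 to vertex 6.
2 (path: 10 -> 1 -> 6, 2 edges)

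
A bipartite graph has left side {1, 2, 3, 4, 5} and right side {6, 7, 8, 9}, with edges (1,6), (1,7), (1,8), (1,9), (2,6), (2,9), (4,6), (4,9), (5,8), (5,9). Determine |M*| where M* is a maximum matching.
4 (matching: (1,7), (2,9), (4,6), (5,8); upper bound min(|L|,|R|) = min(5,4) = 4)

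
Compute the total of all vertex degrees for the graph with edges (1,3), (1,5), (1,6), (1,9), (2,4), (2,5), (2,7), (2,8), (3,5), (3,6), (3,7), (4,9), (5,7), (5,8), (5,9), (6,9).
32 (handshake: sum of degrees = 2|E| = 2 x 16 = 32)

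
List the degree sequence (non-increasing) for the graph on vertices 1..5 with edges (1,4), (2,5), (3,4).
[2, 1, 1, 1, 1] (degrees: deg(1)=1, deg(2)=1, deg(3)=1, deg(4)=2, deg(5)=1)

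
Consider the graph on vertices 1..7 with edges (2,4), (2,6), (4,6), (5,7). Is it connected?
No, it has 4 components: {1}, {2, 4, 6}, {3}, {5, 7}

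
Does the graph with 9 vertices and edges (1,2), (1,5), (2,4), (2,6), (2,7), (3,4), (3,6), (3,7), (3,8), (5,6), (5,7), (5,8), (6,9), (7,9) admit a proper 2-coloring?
Yes. Partition: {1, 4, 6, 7, 8}, {2, 3, 5, 9}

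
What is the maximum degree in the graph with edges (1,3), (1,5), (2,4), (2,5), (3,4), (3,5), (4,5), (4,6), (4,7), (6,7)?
5 (attained at vertex 4)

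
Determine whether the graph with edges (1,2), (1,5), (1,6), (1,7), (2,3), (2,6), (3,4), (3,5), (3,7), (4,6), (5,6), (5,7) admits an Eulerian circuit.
No (2 vertices have odd degree: {2, 7}; Eulerian circuit requires 0)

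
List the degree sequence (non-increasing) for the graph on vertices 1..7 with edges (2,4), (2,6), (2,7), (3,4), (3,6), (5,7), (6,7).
[3, 3, 3, 2, 2, 1, 0] (degrees: deg(1)=0, deg(2)=3, deg(3)=2, deg(4)=2, deg(5)=1, deg(6)=3, deg(7)=3)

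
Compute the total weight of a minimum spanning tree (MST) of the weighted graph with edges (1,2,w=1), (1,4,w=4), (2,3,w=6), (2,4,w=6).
11 (MST edges: (1,2,w=1), (1,4,w=4), (2,3,w=6); sum of weights 1 + 4 + 6 = 11)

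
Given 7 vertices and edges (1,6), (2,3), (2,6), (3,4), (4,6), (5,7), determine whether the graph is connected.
No, it has 2 components: {1, 2, 3, 4, 6}, {5, 7}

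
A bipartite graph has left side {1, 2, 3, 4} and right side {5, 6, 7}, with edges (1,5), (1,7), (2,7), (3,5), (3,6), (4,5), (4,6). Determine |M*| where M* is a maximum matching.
3 (matching: (1,7), (3,6), (4,5); upper bound min(|L|,|R|) = min(4,3) = 3)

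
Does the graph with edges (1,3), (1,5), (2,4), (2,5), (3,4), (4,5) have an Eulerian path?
Yes (the graph is connected and exactly 2 vertices have odd degree: {4, 5}; any Eulerian path must start and end at those)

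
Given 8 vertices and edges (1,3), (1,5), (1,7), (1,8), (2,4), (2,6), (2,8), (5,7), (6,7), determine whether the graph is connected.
Yes (BFS from 1 visits [1, 3, 5, 7, 8, 6, 2, 4] — all 8 vertices reached)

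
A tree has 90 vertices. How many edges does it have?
89 (A tree on V vertices has V - 1 edges, so 90 - 1 = 89)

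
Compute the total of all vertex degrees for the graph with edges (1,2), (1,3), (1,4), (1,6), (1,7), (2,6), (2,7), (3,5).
16 (handshake: sum of degrees = 2|E| = 2 x 8 = 16)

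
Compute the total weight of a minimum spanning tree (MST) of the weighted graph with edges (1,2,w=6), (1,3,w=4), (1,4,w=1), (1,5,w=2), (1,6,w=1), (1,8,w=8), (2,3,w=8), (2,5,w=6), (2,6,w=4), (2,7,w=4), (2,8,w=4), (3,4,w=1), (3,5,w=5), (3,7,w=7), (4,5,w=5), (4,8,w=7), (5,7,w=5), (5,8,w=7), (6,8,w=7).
17 (MST edges: (1,4,w=1), (1,5,w=2), (1,6,w=1), (2,6,w=4), (2,7,w=4), (2,8,w=4), (3,4,w=1); sum of weights 1 + 2 + 1 + 4 + 4 + 4 + 1 = 17)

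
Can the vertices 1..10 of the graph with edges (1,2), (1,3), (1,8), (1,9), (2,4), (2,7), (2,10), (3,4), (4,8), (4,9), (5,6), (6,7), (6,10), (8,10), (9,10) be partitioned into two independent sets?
Yes. Partition: {1, 4, 5, 7, 10}, {2, 3, 6, 8, 9}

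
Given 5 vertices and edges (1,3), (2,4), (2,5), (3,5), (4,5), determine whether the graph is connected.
Yes (BFS from 1 visits [1, 3, 5, 2, 4] — all 5 vertices reached)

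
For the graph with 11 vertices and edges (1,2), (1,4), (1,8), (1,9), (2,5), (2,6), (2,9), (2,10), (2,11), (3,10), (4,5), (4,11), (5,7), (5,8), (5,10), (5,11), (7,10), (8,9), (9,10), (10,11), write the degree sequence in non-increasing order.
[6, 6, 6, 4, 4, 4, 3, 3, 2, 1, 1] (degrees: deg(1)=4, deg(2)=6, deg(3)=1, deg(4)=3, deg(5)=6, deg(6)=1, deg(7)=2, deg(8)=3, deg(9)=4, deg(10)=6, deg(11)=4)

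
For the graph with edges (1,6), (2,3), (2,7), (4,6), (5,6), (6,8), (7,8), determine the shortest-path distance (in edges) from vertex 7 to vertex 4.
3 (path: 7 -> 8 -> 6 -> 4, 3 edges)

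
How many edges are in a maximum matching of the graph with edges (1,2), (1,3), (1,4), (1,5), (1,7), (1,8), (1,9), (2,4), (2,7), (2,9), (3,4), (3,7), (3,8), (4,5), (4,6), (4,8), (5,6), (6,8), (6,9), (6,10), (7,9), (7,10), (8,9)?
5 (matching: (1,9), (2,4), (3,8), (5,6), (7,10); upper bound floor(n/2) = floor(10/2) = 5)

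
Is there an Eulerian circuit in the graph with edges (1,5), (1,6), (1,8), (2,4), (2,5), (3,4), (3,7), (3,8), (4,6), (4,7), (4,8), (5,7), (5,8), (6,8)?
No (6 vertices have odd degree: {1, 3, 4, 6, 7, 8}; Eulerian circuit requires 0)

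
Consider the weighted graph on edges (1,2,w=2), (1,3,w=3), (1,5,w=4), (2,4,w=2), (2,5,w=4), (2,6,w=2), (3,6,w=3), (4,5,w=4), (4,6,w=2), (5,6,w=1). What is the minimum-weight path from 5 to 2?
3 (path: 5 -> 6 -> 2; weights 1 + 2 = 3)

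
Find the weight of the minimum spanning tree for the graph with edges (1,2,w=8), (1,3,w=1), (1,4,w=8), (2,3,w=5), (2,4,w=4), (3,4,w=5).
10 (MST edges: (1,3,w=1), (2,3,w=5), (2,4,w=4); sum of weights 1 + 5 + 4 = 10)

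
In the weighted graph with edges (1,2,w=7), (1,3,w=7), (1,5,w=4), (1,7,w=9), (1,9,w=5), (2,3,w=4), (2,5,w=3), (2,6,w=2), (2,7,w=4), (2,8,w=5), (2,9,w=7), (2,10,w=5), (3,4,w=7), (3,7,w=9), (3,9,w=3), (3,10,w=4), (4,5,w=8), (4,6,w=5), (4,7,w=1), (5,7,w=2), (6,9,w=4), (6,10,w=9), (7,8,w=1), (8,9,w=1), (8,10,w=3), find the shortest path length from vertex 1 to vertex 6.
9 (path: 1 -> 2 -> 6; weights 7 + 2 = 9)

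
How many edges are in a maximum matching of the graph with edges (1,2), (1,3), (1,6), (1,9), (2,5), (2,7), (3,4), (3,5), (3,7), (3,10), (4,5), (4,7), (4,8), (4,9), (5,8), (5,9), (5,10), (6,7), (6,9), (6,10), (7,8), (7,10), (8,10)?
5 (matching: (1,3), (2,7), (4,8), (5,10), (6,9); upper bound floor(n/2) = floor(10/2) = 5)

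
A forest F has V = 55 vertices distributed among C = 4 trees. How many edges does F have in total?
51 (Each of the 4 component trees on V_i vertices has V_i - 1 edges; summing gives V - C = 55 - 4 = 51)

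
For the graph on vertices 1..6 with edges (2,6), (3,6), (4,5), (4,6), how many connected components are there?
2 (components: {1}, {2, 3, 4, 5, 6})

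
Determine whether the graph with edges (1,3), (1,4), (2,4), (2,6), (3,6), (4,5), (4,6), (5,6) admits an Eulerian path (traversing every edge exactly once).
Yes — and in fact it has an Eulerian circuit (the graph is connected and all 6 vertices have even degree)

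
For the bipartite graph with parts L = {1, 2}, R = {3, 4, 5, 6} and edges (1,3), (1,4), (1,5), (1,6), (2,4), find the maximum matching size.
2 (matching: (1,6), (2,4); upper bound min(|L|,|R|) = min(2,4) = 2)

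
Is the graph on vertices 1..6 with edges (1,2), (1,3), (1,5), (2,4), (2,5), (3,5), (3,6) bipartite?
No (odd cycle of length 3: 3 -> 1 -> 5 -> 3)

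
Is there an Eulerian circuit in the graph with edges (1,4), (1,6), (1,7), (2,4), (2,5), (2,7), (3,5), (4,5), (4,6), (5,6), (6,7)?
No (4 vertices have odd degree: {1, 2, 3, 7}; Eulerian circuit requires 0)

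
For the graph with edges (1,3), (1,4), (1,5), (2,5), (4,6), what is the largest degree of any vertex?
3 (attained at vertex 1)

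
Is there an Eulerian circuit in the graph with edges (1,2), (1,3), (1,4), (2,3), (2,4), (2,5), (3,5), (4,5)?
No (4 vertices have odd degree: {1, 3, 4, 5}; Eulerian circuit requires 0)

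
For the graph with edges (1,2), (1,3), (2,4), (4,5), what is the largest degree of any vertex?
2 (attained at vertices 1, 2, 4)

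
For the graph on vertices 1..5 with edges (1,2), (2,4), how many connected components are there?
3 (components: {1, 2, 4}, {3}, {5})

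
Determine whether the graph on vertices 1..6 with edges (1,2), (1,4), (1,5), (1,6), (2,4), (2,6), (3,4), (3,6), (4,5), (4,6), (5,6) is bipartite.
No (odd cycle of length 3: 2 -> 1 -> 6 -> 2)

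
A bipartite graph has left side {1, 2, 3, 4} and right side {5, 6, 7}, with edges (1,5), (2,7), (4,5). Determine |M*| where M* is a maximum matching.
2 (matching: (1,5), (2,7); upper bound min(|L|,|R|) = min(4,3) = 3)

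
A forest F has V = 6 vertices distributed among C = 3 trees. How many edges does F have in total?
3 (Each of the 3 component trees on V_i vertices has V_i - 1 edges; summing gives V - C = 6 - 3 = 3)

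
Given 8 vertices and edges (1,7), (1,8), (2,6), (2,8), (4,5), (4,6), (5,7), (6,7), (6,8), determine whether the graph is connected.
No, it has 2 components: {1, 2, 4, 5, 6, 7, 8}, {3}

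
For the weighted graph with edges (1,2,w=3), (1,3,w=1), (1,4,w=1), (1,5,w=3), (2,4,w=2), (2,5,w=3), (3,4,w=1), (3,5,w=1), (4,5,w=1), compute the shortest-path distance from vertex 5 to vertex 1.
2 (path: 5 -> 3 -> 1; weights 1 + 1 = 2)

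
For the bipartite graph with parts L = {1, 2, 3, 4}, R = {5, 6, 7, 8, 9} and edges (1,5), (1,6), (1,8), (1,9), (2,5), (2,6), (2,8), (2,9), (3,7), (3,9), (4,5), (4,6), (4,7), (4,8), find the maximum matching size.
4 (matching: (1,9), (2,8), (3,7), (4,6); upper bound min(|L|,|R|) = min(4,5) = 4)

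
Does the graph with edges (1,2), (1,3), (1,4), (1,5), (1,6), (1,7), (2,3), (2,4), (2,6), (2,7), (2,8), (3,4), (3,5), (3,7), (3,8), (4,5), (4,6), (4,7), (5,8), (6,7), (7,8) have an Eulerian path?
Yes — and in fact it has an Eulerian circuit (the graph is connected and all 8 vertices have even degree)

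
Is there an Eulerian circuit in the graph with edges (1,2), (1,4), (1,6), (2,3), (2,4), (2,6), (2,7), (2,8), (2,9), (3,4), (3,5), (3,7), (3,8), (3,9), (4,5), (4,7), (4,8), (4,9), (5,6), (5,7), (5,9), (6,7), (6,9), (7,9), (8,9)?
No (6 vertices have odd degree: {1, 2, 4, 5, 6, 9}; Eulerian circuit requires 0)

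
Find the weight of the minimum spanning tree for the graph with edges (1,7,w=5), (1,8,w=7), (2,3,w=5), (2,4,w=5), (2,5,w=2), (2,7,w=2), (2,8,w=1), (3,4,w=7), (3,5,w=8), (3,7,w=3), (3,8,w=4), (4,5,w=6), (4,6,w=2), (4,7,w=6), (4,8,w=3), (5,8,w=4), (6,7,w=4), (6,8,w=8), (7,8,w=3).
18 (MST edges: (1,7,w=5), (2,5,w=2), (2,7,w=2), (2,8,w=1), (3,7,w=3), (4,6,w=2), (4,8,w=3); sum of weights 5 + 2 + 2 + 1 + 3 + 2 + 3 = 18)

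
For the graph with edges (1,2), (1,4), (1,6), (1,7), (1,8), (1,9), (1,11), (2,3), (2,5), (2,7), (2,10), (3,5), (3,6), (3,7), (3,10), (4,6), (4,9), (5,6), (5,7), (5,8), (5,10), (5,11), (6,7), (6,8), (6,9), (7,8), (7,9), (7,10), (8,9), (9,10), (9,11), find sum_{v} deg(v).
62 (handshake: sum of degrees = 2|E| = 2 x 31 = 62)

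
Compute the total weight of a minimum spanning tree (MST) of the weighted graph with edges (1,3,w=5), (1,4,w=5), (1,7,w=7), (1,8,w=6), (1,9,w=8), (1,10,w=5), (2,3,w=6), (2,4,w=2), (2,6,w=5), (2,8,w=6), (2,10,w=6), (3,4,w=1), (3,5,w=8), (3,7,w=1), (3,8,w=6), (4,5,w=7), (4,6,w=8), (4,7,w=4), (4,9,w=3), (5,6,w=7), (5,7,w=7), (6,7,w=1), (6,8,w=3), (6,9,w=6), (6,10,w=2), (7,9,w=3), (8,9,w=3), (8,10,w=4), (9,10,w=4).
25 (MST edges: (1,4,w=5), (2,4,w=2), (3,4,w=1), (3,7,w=1), (4,5,w=7), (4,9,w=3), (6,7,w=1), (6,8,w=3), (6,10,w=2); sum of weights 5 + 2 + 1 + 1 + 7 + 3 + 1 + 3 + 2 = 25)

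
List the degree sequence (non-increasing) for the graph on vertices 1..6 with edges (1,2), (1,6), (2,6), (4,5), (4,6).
[3, 2, 2, 2, 1, 0] (degrees: deg(1)=2, deg(2)=2, deg(3)=0, deg(4)=2, deg(5)=1, deg(6)=3)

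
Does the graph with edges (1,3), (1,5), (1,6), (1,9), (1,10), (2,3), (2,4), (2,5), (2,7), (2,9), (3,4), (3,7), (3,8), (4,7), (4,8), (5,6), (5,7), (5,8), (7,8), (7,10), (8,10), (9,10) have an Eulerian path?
No (6 vertices have odd degree: {1, 2, 3, 5, 8, 9}; Eulerian path requires 0 or 2)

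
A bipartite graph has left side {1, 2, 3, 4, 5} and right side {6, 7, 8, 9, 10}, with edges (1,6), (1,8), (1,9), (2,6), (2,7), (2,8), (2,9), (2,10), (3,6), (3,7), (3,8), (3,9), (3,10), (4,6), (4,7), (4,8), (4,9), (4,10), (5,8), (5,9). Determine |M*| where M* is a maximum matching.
5 (matching: (1,9), (2,10), (3,6), (4,7), (5,8); upper bound min(|L|,|R|) = min(5,5) = 5)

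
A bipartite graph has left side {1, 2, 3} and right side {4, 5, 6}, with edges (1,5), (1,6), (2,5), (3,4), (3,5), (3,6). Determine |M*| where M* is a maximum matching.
3 (matching: (1,6), (2,5), (3,4); upper bound min(|L|,|R|) = min(3,3) = 3)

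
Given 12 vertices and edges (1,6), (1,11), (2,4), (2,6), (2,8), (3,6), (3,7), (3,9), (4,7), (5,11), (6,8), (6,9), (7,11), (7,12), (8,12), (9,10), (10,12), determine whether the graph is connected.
Yes (BFS from 1 visits [1, 6, 11, 2, 3, 8, 9, 5, 7, 4, 12, 10] — all 12 vertices reached)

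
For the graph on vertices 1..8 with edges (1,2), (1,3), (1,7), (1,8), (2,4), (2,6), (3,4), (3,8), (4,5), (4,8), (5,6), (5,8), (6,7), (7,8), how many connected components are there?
1 (components: {1, 2, 3, 4, 5, 6, 7, 8})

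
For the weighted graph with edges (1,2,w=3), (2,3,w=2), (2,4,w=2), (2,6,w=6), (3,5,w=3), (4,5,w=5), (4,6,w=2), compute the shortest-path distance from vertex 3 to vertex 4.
4 (path: 3 -> 2 -> 4; weights 2 + 2 = 4)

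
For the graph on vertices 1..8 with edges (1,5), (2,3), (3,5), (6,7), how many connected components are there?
4 (components: {1, 2, 3, 5}, {4}, {6, 7}, {8})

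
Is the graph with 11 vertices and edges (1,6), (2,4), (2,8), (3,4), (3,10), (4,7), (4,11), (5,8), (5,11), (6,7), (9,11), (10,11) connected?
Yes (BFS from 1 visits [1, 6, 7, 4, 2, 3, 11, 8, 10, 5, 9] — all 11 vertices reached)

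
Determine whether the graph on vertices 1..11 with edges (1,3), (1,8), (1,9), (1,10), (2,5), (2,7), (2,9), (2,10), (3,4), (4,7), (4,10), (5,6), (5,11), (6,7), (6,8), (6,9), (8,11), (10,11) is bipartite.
Yes. Partition: {1, 2, 4, 6, 11}, {3, 5, 7, 8, 9, 10}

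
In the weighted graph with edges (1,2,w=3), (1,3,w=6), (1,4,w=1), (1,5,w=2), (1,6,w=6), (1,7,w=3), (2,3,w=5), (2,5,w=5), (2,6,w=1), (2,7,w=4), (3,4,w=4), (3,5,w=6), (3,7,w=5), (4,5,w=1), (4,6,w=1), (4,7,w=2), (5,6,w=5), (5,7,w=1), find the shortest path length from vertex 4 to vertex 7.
2 (path: 4 -> 7; weights 2 = 2)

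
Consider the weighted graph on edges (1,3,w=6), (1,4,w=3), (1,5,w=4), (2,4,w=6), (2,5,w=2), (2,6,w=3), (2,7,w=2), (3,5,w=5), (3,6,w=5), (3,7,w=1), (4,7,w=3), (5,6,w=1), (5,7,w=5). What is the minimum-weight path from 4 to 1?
3 (path: 4 -> 1; weights 3 = 3)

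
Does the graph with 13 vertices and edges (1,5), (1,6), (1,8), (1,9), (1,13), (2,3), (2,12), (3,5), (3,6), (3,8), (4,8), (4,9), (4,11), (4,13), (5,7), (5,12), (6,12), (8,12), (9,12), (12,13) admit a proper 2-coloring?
Yes. Partition: {1, 3, 4, 7, 10, 12}, {2, 5, 6, 8, 9, 11, 13}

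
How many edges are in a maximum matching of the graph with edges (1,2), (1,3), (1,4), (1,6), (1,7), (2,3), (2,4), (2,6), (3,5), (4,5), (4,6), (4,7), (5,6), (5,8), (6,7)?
4 (matching: (1,3), (2,6), (4,7), (5,8); upper bound floor(n/2) = floor(8/2) = 4)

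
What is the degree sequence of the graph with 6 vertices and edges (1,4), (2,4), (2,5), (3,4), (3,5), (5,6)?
[3, 3, 2, 2, 1, 1] (degrees: deg(1)=1, deg(2)=2, deg(3)=2, deg(4)=3, deg(5)=3, deg(6)=1)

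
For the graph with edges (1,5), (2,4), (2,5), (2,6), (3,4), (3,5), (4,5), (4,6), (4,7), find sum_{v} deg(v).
18 (handshake: sum of degrees = 2|E| = 2 x 9 = 18)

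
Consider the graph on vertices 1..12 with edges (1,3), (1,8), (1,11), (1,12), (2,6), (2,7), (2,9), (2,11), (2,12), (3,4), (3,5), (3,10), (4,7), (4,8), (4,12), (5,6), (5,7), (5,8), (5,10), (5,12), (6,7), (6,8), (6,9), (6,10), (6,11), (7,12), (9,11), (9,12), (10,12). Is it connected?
Yes (BFS from 1 visits [1, 3, 8, 11, 12, 4, 5, 10, 6, 2, 9, 7] — all 12 vertices reached)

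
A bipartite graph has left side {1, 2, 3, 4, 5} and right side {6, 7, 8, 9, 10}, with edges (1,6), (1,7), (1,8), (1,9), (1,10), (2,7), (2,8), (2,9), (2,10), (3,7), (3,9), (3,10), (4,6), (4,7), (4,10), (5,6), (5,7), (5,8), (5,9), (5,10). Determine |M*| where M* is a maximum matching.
5 (matching: (1,10), (2,9), (3,7), (4,6), (5,8); upper bound min(|L|,|R|) = min(5,5) = 5)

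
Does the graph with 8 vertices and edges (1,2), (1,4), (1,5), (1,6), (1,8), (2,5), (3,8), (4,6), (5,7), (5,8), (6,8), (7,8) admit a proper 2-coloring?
No (odd cycle of length 3: 4 -> 1 -> 6 -> 4)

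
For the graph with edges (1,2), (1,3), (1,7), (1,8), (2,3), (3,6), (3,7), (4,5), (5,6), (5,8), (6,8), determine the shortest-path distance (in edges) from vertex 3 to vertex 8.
2 (path: 3 -> 1 -> 8, 2 edges)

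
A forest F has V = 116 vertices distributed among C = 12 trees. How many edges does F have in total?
104 (Each of the 12 component trees on V_i vertices has V_i - 1 edges; summing gives V - C = 116 - 12 = 104)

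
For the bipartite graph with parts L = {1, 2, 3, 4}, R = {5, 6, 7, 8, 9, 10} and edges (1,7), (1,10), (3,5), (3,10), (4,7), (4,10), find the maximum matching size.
3 (matching: (1,10), (3,5), (4,7); upper bound min(|L|,|R|) = min(4,6) = 4)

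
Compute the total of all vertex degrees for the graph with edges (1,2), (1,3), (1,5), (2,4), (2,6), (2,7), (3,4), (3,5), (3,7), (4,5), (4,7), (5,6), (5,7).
26 (handshake: sum of degrees = 2|E| = 2 x 13 = 26)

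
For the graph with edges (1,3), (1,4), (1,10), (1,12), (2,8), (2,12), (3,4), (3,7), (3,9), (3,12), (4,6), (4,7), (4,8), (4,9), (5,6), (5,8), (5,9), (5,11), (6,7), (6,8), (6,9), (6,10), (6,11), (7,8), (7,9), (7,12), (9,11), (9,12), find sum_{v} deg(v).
56 (handshake: sum of degrees = 2|E| = 2 x 28 = 56)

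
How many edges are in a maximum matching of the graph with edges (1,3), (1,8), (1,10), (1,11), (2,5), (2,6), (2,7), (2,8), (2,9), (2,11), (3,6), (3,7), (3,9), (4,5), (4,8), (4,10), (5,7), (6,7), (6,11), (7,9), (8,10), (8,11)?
5 (matching: (1,10), (2,11), (3,9), (4,8), (5,7); upper bound floor(n/2) = floor(11/2) = 5)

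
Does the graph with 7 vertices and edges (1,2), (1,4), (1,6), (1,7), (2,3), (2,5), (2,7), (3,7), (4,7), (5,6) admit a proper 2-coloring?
No (odd cycle of length 3: 2 -> 1 -> 7 -> 2)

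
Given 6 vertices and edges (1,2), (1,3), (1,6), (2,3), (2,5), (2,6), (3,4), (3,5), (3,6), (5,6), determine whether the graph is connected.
Yes (BFS from 1 visits [1, 2, 3, 6, 5, 4] — all 6 vertices reached)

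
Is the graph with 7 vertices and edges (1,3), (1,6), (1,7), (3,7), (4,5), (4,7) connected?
No, it has 2 components: {1, 3, 4, 5, 6, 7}, {2}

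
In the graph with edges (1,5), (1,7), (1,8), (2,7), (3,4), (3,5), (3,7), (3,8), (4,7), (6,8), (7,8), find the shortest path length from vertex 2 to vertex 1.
2 (path: 2 -> 7 -> 1, 2 edges)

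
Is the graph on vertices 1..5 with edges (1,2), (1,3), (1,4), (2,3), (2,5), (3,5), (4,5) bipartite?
No (odd cycle of length 3: 3 -> 1 -> 2 -> 3)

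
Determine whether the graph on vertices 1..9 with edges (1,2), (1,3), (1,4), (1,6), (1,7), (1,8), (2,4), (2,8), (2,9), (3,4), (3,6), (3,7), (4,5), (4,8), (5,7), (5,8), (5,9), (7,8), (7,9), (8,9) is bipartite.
No (odd cycle of length 3: 8 -> 1 -> 7 -> 8)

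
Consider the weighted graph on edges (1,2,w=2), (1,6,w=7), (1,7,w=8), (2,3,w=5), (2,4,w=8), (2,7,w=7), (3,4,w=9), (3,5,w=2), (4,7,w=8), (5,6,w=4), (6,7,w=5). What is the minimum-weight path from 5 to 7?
9 (path: 5 -> 6 -> 7; weights 4 + 5 = 9)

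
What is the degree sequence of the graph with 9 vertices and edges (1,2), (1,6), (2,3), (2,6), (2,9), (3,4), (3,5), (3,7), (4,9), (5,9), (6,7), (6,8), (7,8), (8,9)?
[4, 4, 4, 4, 3, 3, 2, 2, 2] (degrees: deg(1)=2, deg(2)=4, deg(3)=4, deg(4)=2, deg(5)=2, deg(6)=4, deg(7)=3, deg(8)=3, deg(9)=4)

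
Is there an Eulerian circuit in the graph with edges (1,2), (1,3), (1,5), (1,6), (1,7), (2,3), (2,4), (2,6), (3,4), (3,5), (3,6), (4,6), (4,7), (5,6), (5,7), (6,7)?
No (2 vertices have odd degree: {1, 3}; Eulerian circuit requires 0)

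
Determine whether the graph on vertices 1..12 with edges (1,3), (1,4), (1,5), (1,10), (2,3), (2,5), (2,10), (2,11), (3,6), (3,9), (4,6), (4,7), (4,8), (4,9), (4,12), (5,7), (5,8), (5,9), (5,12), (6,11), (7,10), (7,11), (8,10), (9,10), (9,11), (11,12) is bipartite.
Yes. Partition: {1, 2, 6, 7, 8, 9, 12}, {3, 4, 5, 10, 11}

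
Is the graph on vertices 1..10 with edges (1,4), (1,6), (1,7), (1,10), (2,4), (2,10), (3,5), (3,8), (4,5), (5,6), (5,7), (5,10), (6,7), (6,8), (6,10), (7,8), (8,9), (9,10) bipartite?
No (odd cycle of length 3: 10 -> 1 -> 6 -> 10)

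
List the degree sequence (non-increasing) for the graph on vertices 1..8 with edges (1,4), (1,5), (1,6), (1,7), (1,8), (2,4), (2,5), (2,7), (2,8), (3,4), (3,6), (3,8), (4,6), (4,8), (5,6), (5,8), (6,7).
[5, 5, 5, 5, 4, 4, 3, 3] (degrees: deg(1)=5, deg(2)=4, deg(3)=3, deg(4)=5, deg(5)=4, deg(6)=5, deg(7)=3, deg(8)=5)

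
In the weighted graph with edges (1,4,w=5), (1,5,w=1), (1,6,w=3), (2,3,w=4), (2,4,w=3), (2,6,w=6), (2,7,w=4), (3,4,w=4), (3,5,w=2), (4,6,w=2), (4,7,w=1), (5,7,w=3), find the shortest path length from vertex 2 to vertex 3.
4 (path: 2 -> 3; weights 4 = 4)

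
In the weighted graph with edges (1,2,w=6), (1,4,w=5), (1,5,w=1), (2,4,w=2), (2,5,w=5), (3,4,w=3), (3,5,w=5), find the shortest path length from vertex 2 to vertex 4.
2 (path: 2 -> 4; weights 2 = 2)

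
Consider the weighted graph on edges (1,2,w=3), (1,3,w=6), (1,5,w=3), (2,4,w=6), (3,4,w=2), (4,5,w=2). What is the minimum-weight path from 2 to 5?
6 (path: 2 -> 1 -> 5; weights 3 + 3 = 6)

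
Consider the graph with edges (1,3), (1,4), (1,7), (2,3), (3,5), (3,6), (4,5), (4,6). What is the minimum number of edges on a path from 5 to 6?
2 (path: 5 -> 4 -> 6, 2 edges)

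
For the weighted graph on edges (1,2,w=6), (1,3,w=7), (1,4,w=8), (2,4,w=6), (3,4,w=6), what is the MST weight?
18 (MST edges: (1,2,w=6), (2,4,w=6), (3,4,w=6); sum of weights 6 + 6 + 6 = 18)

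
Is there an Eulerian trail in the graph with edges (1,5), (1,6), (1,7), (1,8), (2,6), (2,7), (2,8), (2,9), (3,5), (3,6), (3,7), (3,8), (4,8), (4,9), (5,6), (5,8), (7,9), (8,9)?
Yes — and in fact it has an Eulerian circuit (the graph is connected and all 9 vertices have even degree)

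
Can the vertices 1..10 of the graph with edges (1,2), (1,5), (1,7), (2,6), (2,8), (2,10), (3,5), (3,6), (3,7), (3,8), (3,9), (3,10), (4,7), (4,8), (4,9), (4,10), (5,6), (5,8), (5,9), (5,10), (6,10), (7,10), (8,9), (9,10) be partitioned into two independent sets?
No (odd cycle of length 5: 8 -> 2 -> 1 -> 5 -> 9 -> 8)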